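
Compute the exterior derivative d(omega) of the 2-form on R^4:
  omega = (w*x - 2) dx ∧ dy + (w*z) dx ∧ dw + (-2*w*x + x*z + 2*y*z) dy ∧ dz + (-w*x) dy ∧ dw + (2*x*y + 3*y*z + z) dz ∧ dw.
d(omega) = (-w + x) dx ∧ dy ∧ dw + (-w + 2*y) dx ∧ dz ∧ dw + (-2*w + z) dx ∧ dy ∧ dz + (3*z) dy ∧ dz ∧ dw

For a 2-form omega = sum_{i<j} g_{ij} dx_i ∧ dx_j, the exterior derivative is
  d(omega) = sum_{i<j} d(g_{ij}) ∧ dx_i ∧ dx_j = sum_{i<j, k} (∂g_{ij}/∂x_k) dx_k ∧ dx_i ∧ dx_j.
Expand each term, using dx_k ∧ dx_i ∧ dx_j = sgn(permutation) dx_{(a)} ∧ dx_{(b)} ∧ dx_{(c)} with (a < b < c) sorted:
  d(w*x - 2) includes (∂/∂w)(w*x - 2) dw = (x) dw, which multiplied by dx ∧ dy gives (x) dx ∧ dy ∧ dw
  d(w*z) includes (∂/∂z)(w*z) dz = (w) dz, which multiplied by dx ∧ dw gives (-w) dx ∧ dz ∧ dw
  d(-2*w*x + x*z + 2*y*z) includes (∂/∂x)(-2*w*x + x*z + 2*y*z) dx = (-2*w + z) dx, which multiplied by dy ∧ dz gives (-2*w + z) dx ∧ dy ∧ dz
  d(-2*w*x + x*z + 2*y*z) includes (∂/∂w)(-2*w*x + x*z + 2*y*z) dw = (-2*x) dw, which multiplied by dy ∧ dz gives (-2*x) dy ∧ dz ∧ dw
  d(-w*x) includes (∂/∂x)(-w*x) dx = (-w) dx, which multiplied by dy ∧ dw gives (-w) dx ∧ dy ∧ dw
  d(2*x*y + 3*y*z + z) includes (∂/∂x)(2*x*y + 3*y*z + z) dx = (2*y) dx, which multiplied by dz ∧ dw gives (2*y) dx ∧ dz ∧ dw
  d(2*x*y + 3*y*z + z) includes (∂/∂y)(2*x*y + 3*y*z + z) dy = (2*x + 3*z) dy, which multiplied by dz ∧ dw gives (2*x + 3*z) dy ∧ dz ∧ dw
Collecting like 3-forms: d(omega) = (-w + x) dx ∧ dy ∧ dw + (-w + 2*y) dx ∧ dz ∧ dw + (-2*w + z) dx ∧ dy ∧ dz + (3*z) dy ∧ dz ∧ dw.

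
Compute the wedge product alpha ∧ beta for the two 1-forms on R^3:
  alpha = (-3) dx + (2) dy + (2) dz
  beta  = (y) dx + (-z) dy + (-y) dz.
alpha ∧ beta = (-2*y + 3*z) dx ∧ dy + (y) dx ∧ dz + (-2*y + 2*z) dy ∧ dz

Distribute the wedge, using dx_i ∧ dx_j = -dx_j ∧ dx_i and dx_i ∧ dx_i = 0. For each pair (i, j) with i < j, the coefficient of dx_i ∧ dx_j in alpha ∧ beta is (alpha_i * beta_j - alpha_j * beta_i). Collecting: alpha ∧ beta = (-2*y + 3*z) dx ∧ dy + (y) dx ∧ dz + (-2*y + 2*z) dy ∧ dz.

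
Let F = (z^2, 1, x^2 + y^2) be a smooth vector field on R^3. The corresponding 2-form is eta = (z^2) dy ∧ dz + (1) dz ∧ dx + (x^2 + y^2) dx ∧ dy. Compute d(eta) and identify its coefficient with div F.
d(eta) = (0) dx ∧ dy ∧ dz; div F = 0

For a 2-form in R^3 of the form above, applying d gives a 3-form with coefficient ∂P/∂x + ∂Q/∂y + ∂R/∂z:
  ∂P/∂x = 0
  ∂Q/∂y = 0
  ∂R/∂z = 0
Sum = 0, which is exactly div F.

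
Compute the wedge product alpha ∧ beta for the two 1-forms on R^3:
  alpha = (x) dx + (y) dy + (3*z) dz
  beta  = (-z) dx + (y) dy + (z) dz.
alpha ∧ beta = (y*(x + z)) dx ∧ dy + (z*(x + 3*z)) dx ∧ dz + (-2*y*z) dy ∧ dz

Distribute the wedge, using dx_i ∧ dx_j = -dx_j ∧ dx_i and dx_i ∧ dx_i = 0. For each pair (i, j) with i < j, the coefficient of dx_i ∧ dx_j in alpha ∧ beta is (alpha_i * beta_j - alpha_j * beta_i). Collecting: alpha ∧ beta = (y*(x + z)) dx ∧ dy + (z*(x + 3*z)) dx ∧ dz + (-2*y*z) dy ∧ dz.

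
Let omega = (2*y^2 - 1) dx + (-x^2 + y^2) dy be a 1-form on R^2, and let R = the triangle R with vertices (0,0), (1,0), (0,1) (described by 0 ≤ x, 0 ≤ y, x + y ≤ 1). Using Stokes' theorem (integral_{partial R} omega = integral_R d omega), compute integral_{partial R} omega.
integral_(partial R) omega = -1

Stokes: integral_partial_R omega = integral_R d omega with d omega = (∂Q/∂x - ∂P/∂y) dx ∧ dy.
  ∂Q/∂x = -2*x
  ∂P/∂y = 4*y
  integrand = ∂Q/∂x - ∂P/∂y = -2*x - 4*y.
Integrating over R: integral_0^1 integral_0^{1-x} (-2*x - 4*y) dy dx = -1.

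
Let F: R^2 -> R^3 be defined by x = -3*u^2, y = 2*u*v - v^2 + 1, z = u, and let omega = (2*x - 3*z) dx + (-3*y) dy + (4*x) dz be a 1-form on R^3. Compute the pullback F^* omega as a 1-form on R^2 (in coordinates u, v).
F^* omega = (36*u^3 + 6*u^2 - 12*u*v^2 + 6*v^3 - 6*v) du + (-12*u^2*v + 18*u*v^2 - 6*u - 6*v^3 + 6*v) dv

Using F^*(f dg) = (f ∘ F) d(g ∘ F), substitute each coordinate x_i by F_i(u, v) in f_i, and replace dx_i by d F_i = (∂F_i/∂u) du + (∂F_i/∂v) dv.
  For the x component: f_1(F) = 3*u*(-2*u - 1); d F_1 = (-6*u) du + (0) dv
  For the y component: f_2(F) = -6*u*v + 3*v^2 - 3; d F_2 = (2*v) du + (2*u - 2*v) dv
  For the z component: f_3(F) = -12*u^2; d F_3 = (1) du + (0) dv
Combining and collecting du, dv coefficients:
  coeff of du: 36*u^3 + 6*u^2 - 12*u*v^2 + 6*v^3 - 6*v
  coeff of dv: -12*u^2*v + 18*u*v^2 - 6*u - 6*v^3 + 6*v
F^* omega = (36*u^3 + 6*u^2 - 12*u*v^2 + 6*v^3 - 6*v) du + (-12*u^2*v + 18*u*v^2 - 6*u - 6*v^3 + 6*v) dv.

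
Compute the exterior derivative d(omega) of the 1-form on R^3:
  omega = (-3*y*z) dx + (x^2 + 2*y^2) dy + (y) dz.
d(omega) = (2*x + 3*z) dx ∧ dy + (3*y) dx ∧ dz + (1) dy ∧ dz

For a 1-form omega = sum_i f_i dx_i, the exterior derivative is
  d(omega) = sum_{i < j} (∂f_j/∂x_i - ∂f_i/∂x_j) dx_i ∧ dx_j.
  coefficient of dx ∧ dy: ∂f_2/∂x - ∂f_1/∂y = ∂(x^2 + 2*y^2)/∂x - ∂(-3*y*z)/∂y = 2*x + 3*z
  coefficient of dx ∧ dz: ∂f_3/∂x - ∂f_1/∂z = ∂(y)/∂x - ∂(-3*y*z)/∂z = 3*y
  coefficient of dy ∧ dz: ∂f_3/∂y - ∂f_2/∂z = ∂(y)/∂y - ∂(x^2 + 2*y^2)/∂z = 1
Assembling: d(omega) = (2*x + 3*z) dx ∧ dy + (3*y) dx ∧ dz + (1) dy ∧ dz.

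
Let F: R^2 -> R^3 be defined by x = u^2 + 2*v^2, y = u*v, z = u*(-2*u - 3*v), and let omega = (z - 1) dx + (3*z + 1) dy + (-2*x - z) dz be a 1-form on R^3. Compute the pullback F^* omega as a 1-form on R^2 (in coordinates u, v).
F^* omega = (-4*u^3 - 24*u^2*v - 2*u*v^2 - 2*u + 12*v^3 + v) du + (-6*u^3 - 26*u^2*v + u - 4*v) dv

Using F^*(f dg) = (f ∘ F) d(g ∘ F), substitute each coordinate x_i by F_i(u, v) in f_i, and replace dx_i by d F_i = (∂F_i/∂u) du + (∂F_i/∂v) dv.
  For the x component: f_1(F) = -2*u^2 - 3*u*v - 1; d F_1 = (2*u) du + (4*v) dv
  For the y component: f_2(F) = -6*u^2 - 9*u*v + 1; d F_2 = (v) du + (u) dv
  For the z component: f_3(F) = v*(3*u - 4*v); d F_3 = (-4*u - 3*v) du + (-3*u) dv
Combining and collecting du, dv coefficients:
  coeff of du: -4*u^3 - 24*u^2*v - 2*u*v^2 - 2*u + 12*v^3 + v
  coeff of dv: -6*u^3 - 26*u^2*v + u - 4*v
F^* omega = (-4*u^3 - 24*u^2*v - 2*u*v^2 - 2*u + 12*v^3 + v) du + (-6*u^3 - 26*u^2*v + u - 4*v) dv.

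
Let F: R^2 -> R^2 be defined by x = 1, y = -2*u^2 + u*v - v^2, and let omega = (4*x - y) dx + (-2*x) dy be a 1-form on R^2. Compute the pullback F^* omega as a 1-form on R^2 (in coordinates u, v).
F^* omega = (8*u - 2*v) du + (-2*u + 4*v) dv

Using F^*(f dg) = (f ∘ F) d(g ∘ F), substitute each coordinate x_i by F_i(u, v) in f_i, and replace dx_i by d F_i = (∂F_i/∂u) du + (∂F_i/∂v) dv.
  For the x component: f_1(F) = 2*u^2 - u*v + v^2 + 4; d F_1 = (0) du + (0) dv
  For the y component: f_2(F) = -2; d F_2 = (-4*u + v) du + (u - 2*v) dv
Combining and collecting du, dv coefficients:
  coeff of du: 8*u - 2*v
  coeff of dv: -2*u + 4*v
F^* omega = (8*u - 2*v) du + (-2*u + 4*v) dv.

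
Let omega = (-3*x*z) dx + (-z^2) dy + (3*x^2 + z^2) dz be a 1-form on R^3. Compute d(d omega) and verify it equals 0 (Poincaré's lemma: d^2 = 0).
d(d omega) = 0

Step 1: d omega = sum_{i<j} (∂f_j/∂x_i - ∂f_i/∂x_j) dx_i ∧ dx_j:
  coeff of dx ∧ dy: 0
  coeff of dx ∧ dz: 9*x
  coeff of dy ∧ dz: 2*z
Step 2: Apply d again to each 2-form coefficient. The only possible 3-form in R^3 is dx ∧ dy ∧ dz, with coefficient
  ∂(coeff of dy∧dz)/∂x - ∂(coeff of dx∧dz)/∂y + ∂(coeff of dx∧dy)/∂z
  = ∂/∂x (2*z) - ∂/∂y (9*x) + ∂/∂z (0).
Each of these terms simplifies to sums of mixed partials that cancel in pairs. The result is 0 (by equality of mixed partials for smooth functions — Schwarz / Clairaut).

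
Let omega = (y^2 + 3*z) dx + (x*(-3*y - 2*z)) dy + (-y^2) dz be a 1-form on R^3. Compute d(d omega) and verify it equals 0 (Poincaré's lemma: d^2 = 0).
d(d omega) = 0

Step 1: d omega = sum_{i<j} (∂f_j/∂x_i - ∂f_i/∂x_j) dx_i ∧ dx_j:
  coeff of dx ∧ dy: -5*y - 2*z
  coeff of dx ∧ dz: -3
  coeff of dy ∧ dz: 2*x - 2*y
Step 2: Apply d again to each 2-form coefficient. The only possible 3-form in R^3 is dx ∧ dy ∧ dz, with coefficient
  ∂(coeff of dy∧dz)/∂x - ∂(coeff of dx∧dz)/∂y + ∂(coeff of dx∧dy)/∂z
  = ∂/∂x (2*x - 2*y) - ∂/∂y (-3) + ∂/∂z (-5*y - 2*z).
Each of these terms simplifies to sums of mixed partials that cancel in pairs. The result is 0 (by equality of mixed partials for smooth functions — Schwarz / Clairaut).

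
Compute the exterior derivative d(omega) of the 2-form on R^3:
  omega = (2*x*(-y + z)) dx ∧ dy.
d(omega) = (2*x) dx ∧ dy ∧ dz

For a 2-form omega = sum_{i<j} g_{ij} dx_i ∧ dx_j, the exterior derivative is
  d(omega) = sum_{i<j} d(g_{ij}) ∧ dx_i ∧ dx_j = sum_{i<j, k} (∂g_{ij}/∂x_k) dx_k ∧ dx_i ∧ dx_j.
Expand each term, using dx_k ∧ dx_i ∧ dx_j = sgn(permutation) dx_{(a)} ∧ dx_{(b)} ∧ dx_{(c)} with (a < b < c) sorted:
  d(2*x*(-y + z)) includes (∂/∂z)(2*x*(-y + z)) dz = (2*x) dz, which multiplied by dx ∧ dy gives (2*x) dx ∧ dy ∧ dz
Collecting like 3-forms: d(omega) = (2*x) dx ∧ dy ∧ dz.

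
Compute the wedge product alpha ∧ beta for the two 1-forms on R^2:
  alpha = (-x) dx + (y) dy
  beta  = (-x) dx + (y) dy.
alpha ∧ beta = 0

Distribute the wedge, using dx_i ∧ dx_j = -dx_j ∧ dx_i and dx_i ∧ dx_i = 0. For each pair (i, j) with i < j, the coefficient of dx_i ∧ dx_j in alpha ∧ beta is (alpha_i * beta_j - alpha_j * beta_i). Collecting: alpha ∧ beta = 0.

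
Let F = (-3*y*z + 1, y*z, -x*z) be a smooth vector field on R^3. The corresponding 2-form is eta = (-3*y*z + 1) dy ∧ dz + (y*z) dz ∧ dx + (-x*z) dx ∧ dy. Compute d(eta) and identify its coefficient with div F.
d(eta) = (-x + z) dx ∧ dy ∧ dz; div F = -x + z

For a 2-form in R^3 of the form above, applying d gives a 3-form with coefficient ∂P/∂x + ∂Q/∂y + ∂R/∂z:
  ∂P/∂x = 0
  ∂Q/∂y = z
  ∂R/∂z = -x
Sum = -x + z, which is exactly div F.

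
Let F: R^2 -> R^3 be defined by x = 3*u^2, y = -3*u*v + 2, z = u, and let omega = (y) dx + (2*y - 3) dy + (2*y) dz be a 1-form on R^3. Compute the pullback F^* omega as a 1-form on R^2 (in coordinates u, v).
F^* omega = (-18*u^2*v + 18*u*v^2 - 6*u*v + 12*u - 3*v + 4) du + (3*u*(6*u*v - 1)) dv

Using F^*(f dg) = (f ∘ F) d(g ∘ F), substitute each coordinate x_i by F_i(u, v) in f_i, and replace dx_i by d F_i = (∂F_i/∂u) du + (∂F_i/∂v) dv.
  For the x component: f_1(F) = -3*u*v + 2; d F_1 = (6*u) du + (0) dv
  For the y component: f_2(F) = -6*u*v + 1; d F_2 = (-3*v) du + (-3*u) dv
  For the z component: f_3(F) = -6*u*v + 4; d F_3 = (1) du + (0) dv
Combining and collecting du, dv coefficients:
  coeff of du: -18*u^2*v + 18*u*v^2 - 6*u*v + 12*u - 3*v + 4
  coeff of dv: 3*u*(6*u*v - 1)
F^* omega = (-18*u^2*v + 18*u*v^2 - 6*u*v + 12*u - 3*v + 4) du + (3*u*(6*u*v - 1)) dv.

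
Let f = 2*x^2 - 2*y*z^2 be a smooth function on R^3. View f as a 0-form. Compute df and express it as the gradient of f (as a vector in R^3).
df = (4*x) dx + (-2*z^2) dy + (-4*y*z) dz; grad f = (4*x, -2*z^2, -4*y*z)

For a 0-form f, d f = (∂f/∂x) dx + (∂f/∂y) dy + (∂f/∂z) dz. The components of the vector representation are exactly the entries of grad f in Cartesian coordinates:
  ∂f/∂x = 4*x
  ∂f/∂y = -2*z^2
  ∂f/∂z = -4*y*z.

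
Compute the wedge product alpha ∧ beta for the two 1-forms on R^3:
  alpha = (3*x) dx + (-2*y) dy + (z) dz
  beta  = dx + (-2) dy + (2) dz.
alpha ∧ beta = (-6*x + 2*y) dx ∧ dy + (6*x - z) dx ∧ dz + (-4*y + 2*z) dy ∧ dz

Distribute the wedge, using dx_i ∧ dx_j = -dx_j ∧ dx_i and dx_i ∧ dx_i = 0. For each pair (i, j) with i < j, the coefficient of dx_i ∧ dx_j in alpha ∧ beta is (alpha_i * beta_j - alpha_j * beta_i). Collecting: alpha ∧ beta = (-6*x + 2*y) dx ∧ dy + (6*x - z) dx ∧ dz + (-4*y + 2*z) dy ∧ dz.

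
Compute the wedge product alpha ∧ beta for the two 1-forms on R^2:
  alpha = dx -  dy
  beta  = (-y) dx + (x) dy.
alpha ∧ beta = (x - y) dx ∧ dy

Distribute the wedge, using dx_i ∧ dx_j = -dx_j ∧ dx_i and dx_i ∧ dx_i = 0. For each pair (i, j) with i < j, the coefficient of dx_i ∧ dx_j in alpha ∧ beta is (alpha_i * beta_j - alpha_j * beta_i). Collecting: alpha ∧ beta = (x - y) dx ∧ dy.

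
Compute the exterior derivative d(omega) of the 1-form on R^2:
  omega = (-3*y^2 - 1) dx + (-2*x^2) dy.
d(omega) = (-4*x + 6*y) dx ∧ dy

For a 1-form omega = sum_i f_i dx_i, the exterior derivative is
  d(omega) = sum_{i < j} (∂f_j/∂x_i - ∂f_i/∂x_j) dx_i ∧ dx_j.
  coefficient of dx ∧ dy: ∂f_2/∂x - ∂f_1/∂y = ∂(-2*x^2)/∂x - ∂(-3*y^2 - 1)/∂y = -4*x + 6*y
Assembling: d(omega) = (-4*x + 6*y) dx ∧ dy.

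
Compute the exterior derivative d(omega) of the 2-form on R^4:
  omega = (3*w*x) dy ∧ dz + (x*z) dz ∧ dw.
d(omega) = (3*w) dx ∧ dy ∧ dz + (3*x) dy ∧ dz ∧ dw + (z) dx ∧ dz ∧ dw

For a 2-form omega = sum_{i<j} g_{ij} dx_i ∧ dx_j, the exterior derivative is
  d(omega) = sum_{i<j} d(g_{ij}) ∧ dx_i ∧ dx_j = sum_{i<j, k} (∂g_{ij}/∂x_k) dx_k ∧ dx_i ∧ dx_j.
Expand each term, using dx_k ∧ dx_i ∧ dx_j = sgn(permutation) dx_{(a)} ∧ dx_{(b)} ∧ dx_{(c)} with (a < b < c) sorted:
  d(3*w*x) includes (∂/∂x)(3*w*x) dx = (3*w) dx, which multiplied by dy ∧ dz gives (3*w) dx ∧ dy ∧ dz
  d(3*w*x) includes (∂/∂w)(3*w*x) dw = (3*x) dw, which multiplied by dy ∧ dz gives (3*x) dy ∧ dz ∧ dw
  d(x*z) includes (∂/∂x)(x*z) dx = (z) dx, which multiplied by dz ∧ dw gives (z) dx ∧ dz ∧ dw
Collecting like 3-forms: d(omega) = (3*w) dx ∧ dy ∧ dz + (3*x) dy ∧ dz ∧ dw + (z) dx ∧ dz ∧ dw.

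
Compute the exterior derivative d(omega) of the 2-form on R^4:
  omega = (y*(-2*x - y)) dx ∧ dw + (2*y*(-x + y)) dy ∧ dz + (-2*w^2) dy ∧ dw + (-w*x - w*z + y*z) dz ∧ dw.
d(omega) = (2*x + 2*y) dx ∧ dy ∧ dw + (-2*y) dx ∧ dy ∧ dz + (-w) dx ∧ dz ∧ dw + (z) dy ∧ dz ∧ dw

For a 2-form omega = sum_{i<j} g_{ij} dx_i ∧ dx_j, the exterior derivative is
  d(omega) = sum_{i<j} d(g_{ij}) ∧ dx_i ∧ dx_j = sum_{i<j, k} (∂g_{ij}/∂x_k) dx_k ∧ dx_i ∧ dx_j.
Expand each term, using dx_k ∧ dx_i ∧ dx_j = sgn(permutation) dx_{(a)} ∧ dx_{(b)} ∧ dx_{(c)} with (a < b < c) sorted:
  d(y*(-2*x - y)) includes (∂/∂y)(y*(-2*x - y)) dy = (-2*x - 2*y) dy, which multiplied by dx ∧ dw gives (2*x + 2*y) dx ∧ dy ∧ dw
  d(2*y*(-x + y)) includes (∂/∂x)(2*y*(-x + y)) dx = (-2*y) dx, which multiplied by dy ∧ dz gives (-2*y) dx ∧ dy ∧ dz
  d(-w*x - w*z + y*z) includes (∂/∂x)(-w*x - w*z + y*z) dx = (-w) dx, which multiplied by dz ∧ dw gives (-w) dx ∧ dz ∧ dw
  d(-w*x - w*z + y*z) includes (∂/∂y)(-w*x - w*z + y*z) dy = (z) dy, which multiplied by dz ∧ dw gives (z) dy ∧ dz ∧ dw
Collecting like 3-forms: d(omega) = (2*x + 2*y) dx ∧ dy ∧ dw + (-2*y) dx ∧ dy ∧ dz + (-w) dx ∧ dz ∧ dw + (z) dy ∧ dz ∧ dw.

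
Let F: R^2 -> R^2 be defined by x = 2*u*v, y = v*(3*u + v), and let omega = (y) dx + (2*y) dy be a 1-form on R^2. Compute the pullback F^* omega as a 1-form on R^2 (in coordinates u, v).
F^* omega = (8*v^2*(3*u + v)) du + (4*v*(6*u^2 + 5*u*v + v^2)) dv

Using F^*(f dg) = (f ∘ F) d(g ∘ F), substitute each coordinate x_i by F_i(u, v) in f_i, and replace dx_i by d F_i = (∂F_i/∂u) du + (∂F_i/∂v) dv.
  For the x component: f_1(F) = v*(3*u + v); d F_1 = (2*v) du + (2*u) dv
  For the y component: f_2(F) = 2*v*(3*u + v); d F_2 = (3*v) du + (3*u + 2*v) dv
Combining and collecting du, dv coefficients:
  coeff of du: 8*v^2*(3*u + v)
  coeff of dv: 4*v*(6*u^2 + 5*u*v + v^2)
F^* omega = (8*v^2*(3*u + v)) du + (4*v*(6*u^2 + 5*u*v + v^2)) dv.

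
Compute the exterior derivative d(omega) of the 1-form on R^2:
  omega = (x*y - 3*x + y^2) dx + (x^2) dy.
d(omega) = (x - 2*y) dx ∧ dy

For a 1-form omega = sum_i f_i dx_i, the exterior derivative is
  d(omega) = sum_{i < j} (∂f_j/∂x_i - ∂f_i/∂x_j) dx_i ∧ dx_j.
  coefficient of dx ∧ dy: ∂f_2/∂x - ∂f_1/∂y = ∂(x^2)/∂x - ∂(x*y - 3*x + y^2)/∂y = x - 2*y
Assembling: d(omega) = (x - 2*y) dx ∧ dy.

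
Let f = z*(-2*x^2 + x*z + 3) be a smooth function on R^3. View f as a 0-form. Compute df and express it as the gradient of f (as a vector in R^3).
df = (z*(-4*x + z)) dx + (0) dy + (-2*x^2 + 2*x*z + 3) dz; grad f = (z*(-4*x + z), 0, -2*x^2 + 2*x*z + 3)

For a 0-form f, d f = (∂f/∂x) dx + (∂f/∂y) dy + (∂f/∂z) dz. The components of the vector representation are exactly the entries of grad f in Cartesian coordinates:
  ∂f/∂x = z*(-4*x + z)
  ∂f/∂y = 0
  ∂f/∂z = -2*x^2 + 2*x*z + 3.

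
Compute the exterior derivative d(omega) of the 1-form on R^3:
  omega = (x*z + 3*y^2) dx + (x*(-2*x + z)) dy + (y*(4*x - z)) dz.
d(omega) = (-4*x - 6*y + z) dx ∧ dy + (-x + 4*y) dx ∧ dz + (3*x - z) dy ∧ dz

For a 1-form omega = sum_i f_i dx_i, the exterior derivative is
  d(omega) = sum_{i < j} (∂f_j/∂x_i - ∂f_i/∂x_j) dx_i ∧ dx_j.
  coefficient of dx ∧ dy: ∂f_2/∂x - ∂f_1/∂y = ∂(x*(-2*x + z))/∂x - ∂(x*z + 3*y^2)/∂y = -4*x - 6*y + z
  coefficient of dx ∧ dz: ∂f_3/∂x - ∂f_1/∂z = ∂(y*(4*x - z))/∂x - ∂(x*z + 3*y^2)/∂z = -x + 4*y
  coefficient of dy ∧ dz: ∂f_3/∂y - ∂f_2/∂z = ∂(y*(4*x - z))/∂y - ∂(x*(-2*x + z))/∂z = 3*x - z
Assembling: d(omega) = (-4*x - 6*y + z) dx ∧ dy + (-x + 4*y) dx ∧ dz + (3*x - z) dy ∧ dz.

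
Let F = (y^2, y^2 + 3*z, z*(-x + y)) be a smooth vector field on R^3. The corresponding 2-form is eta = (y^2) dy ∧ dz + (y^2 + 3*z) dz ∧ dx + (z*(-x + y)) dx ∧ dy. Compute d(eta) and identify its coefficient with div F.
d(eta) = (-x + 3*y) dx ∧ dy ∧ dz; div F = -x + 3*y

For a 2-form in R^3 of the form above, applying d gives a 3-form with coefficient ∂P/∂x + ∂Q/∂y + ∂R/∂z:
  ∂P/∂x = 0
  ∂Q/∂y = 2*y
  ∂R/∂z = -x + y
Sum = -x + 3*y, which is exactly div F.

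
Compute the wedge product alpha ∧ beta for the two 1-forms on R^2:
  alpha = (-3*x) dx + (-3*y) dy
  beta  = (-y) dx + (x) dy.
alpha ∧ beta = (-3*x^2 - 3*y^2) dx ∧ dy

Distribute the wedge, using dx_i ∧ dx_j = -dx_j ∧ dx_i and dx_i ∧ dx_i = 0. For each pair (i, j) with i < j, the coefficient of dx_i ∧ dx_j in alpha ∧ beta is (alpha_i * beta_j - alpha_j * beta_i). Collecting: alpha ∧ beta = (-3*x^2 - 3*y^2) dx ∧ dy.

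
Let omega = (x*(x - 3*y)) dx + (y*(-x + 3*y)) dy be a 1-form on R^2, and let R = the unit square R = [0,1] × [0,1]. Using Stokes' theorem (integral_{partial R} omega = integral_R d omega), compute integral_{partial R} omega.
integral_(partial R) omega = 1

Stokes: integral_partial_R omega = integral_R d omega with d omega = (∂Q/∂x - ∂P/∂y) dx ∧ dy.
  ∂Q/∂x = -y
  ∂P/∂y = -3*x
  integrand = ∂Q/∂x - ∂P/∂y = 3*x - y.
Integrating over R: integral_0^1 integral_0^1 (3*x - y) dx dy = 1.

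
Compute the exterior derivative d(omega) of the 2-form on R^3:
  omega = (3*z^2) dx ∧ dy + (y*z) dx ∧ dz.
d(omega) = (5*z) dx ∧ dy ∧ dz

For a 2-form omega = sum_{i<j} g_{ij} dx_i ∧ dx_j, the exterior derivative is
  d(omega) = sum_{i<j} d(g_{ij}) ∧ dx_i ∧ dx_j = sum_{i<j, k} (∂g_{ij}/∂x_k) dx_k ∧ dx_i ∧ dx_j.
Expand each term, using dx_k ∧ dx_i ∧ dx_j = sgn(permutation) dx_{(a)} ∧ dx_{(b)} ∧ dx_{(c)} with (a < b < c) sorted:
  d(3*z^2) includes (∂/∂z)(3*z^2) dz = (6*z) dz, which multiplied by dx ∧ dy gives (6*z) dx ∧ dy ∧ dz
  d(y*z) includes (∂/∂y)(y*z) dy = (z) dy, which multiplied by dx ∧ dz gives (-z) dx ∧ dy ∧ dz
Collecting like 3-forms: d(omega) = (5*z) dx ∧ dy ∧ dz.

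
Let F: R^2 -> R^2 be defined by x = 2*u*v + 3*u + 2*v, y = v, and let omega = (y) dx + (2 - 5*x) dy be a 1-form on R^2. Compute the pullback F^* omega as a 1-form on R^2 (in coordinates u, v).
F^* omega = (v*(2*v + 3)) du + (-8*u*v - 15*u - 8*v + 2) dv

Using F^*(f dg) = (f ∘ F) d(g ∘ F), substitute each coordinate x_i by F_i(u, v) in f_i, and replace dx_i by d F_i = (∂F_i/∂u) du + (∂F_i/∂v) dv.
  For the x component: f_1(F) = v; d F_1 = (2*v + 3) du + (2*u + 2) dv
  For the y component: f_2(F) = -10*u*v - 15*u - 10*v + 2; d F_2 = (0) du + (1) dv
Combining and collecting du, dv coefficients:
  coeff of du: v*(2*v + 3)
  coeff of dv: -8*u*v - 15*u - 8*v + 2
F^* omega = (v*(2*v + 3)) du + (-8*u*v - 15*u - 8*v + 2) dv.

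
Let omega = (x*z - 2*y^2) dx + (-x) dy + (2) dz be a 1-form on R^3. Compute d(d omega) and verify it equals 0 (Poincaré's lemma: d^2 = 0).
d(d omega) = 0

Step 1: d omega = sum_{i<j} (∂f_j/∂x_i - ∂f_i/∂x_j) dx_i ∧ dx_j:
  coeff of dx ∧ dy: 4*y - 1
  coeff of dx ∧ dz: -x
  coeff of dy ∧ dz: 0
Step 2: Apply d again to each 2-form coefficient. The only possible 3-form in R^3 is dx ∧ dy ∧ dz, with coefficient
  ∂(coeff of dy∧dz)/∂x - ∂(coeff of dx∧dz)/∂y + ∂(coeff of dx∧dy)/∂z
  = ∂/∂x (0) - ∂/∂y (-x) + ∂/∂z (4*y - 1).
Each of these terms simplifies to sums of mixed partials that cancel in pairs. The result is 0 (by equality of mixed partials for smooth functions — Schwarz / Clairaut).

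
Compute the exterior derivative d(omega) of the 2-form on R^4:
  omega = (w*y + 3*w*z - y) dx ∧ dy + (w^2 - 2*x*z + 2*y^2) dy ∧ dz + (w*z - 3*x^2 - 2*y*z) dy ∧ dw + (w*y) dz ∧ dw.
d(omega) = (3*w - 2*z) dx ∧ dy ∧ dz + (-6*x + y + 3*z) dx ∧ dy ∧ dw + (2*w + 2*y) dy ∧ dz ∧ dw

For a 2-form omega = sum_{i<j} g_{ij} dx_i ∧ dx_j, the exterior derivative is
  d(omega) = sum_{i<j} d(g_{ij}) ∧ dx_i ∧ dx_j = sum_{i<j, k} (∂g_{ij}/∂x_k) dx_k ∧ dx_i ∧ dx_j.
Expand each term, using dx_k ∧ dx_i ∧ dx_j = sgn(permutation) dx_{(a)} ∧ dx_{(b)} ∧ dx_{(c)} with (a < b < c) sorted:
  d(w*y + 3*w*z - y) includes (∂/∂z)(w*y + 3*w*z - y) dz = (3*w) dz, which multiplied by dx ∧ dy gives (3*w) dx ∧ dy ∧ dz
  d(w*y + 3*w*z - y) includes (∂/∂w)(w*y + 3*w*z - y) dw = (y + 3*z) dw, which multiplied by dx ∧ dy gives (y + 3*z) dx ∧ dy ∧ dw
  d(w^2 - 2*x*z + 2*y^2) includes (∂/∂x)(w^2 - 2*x*z + 2*y^2) dx = (-2*z) dx, which multiplied by dy ∧ dz gives (-2*z) dx ∧ dy ∧ dz
  d(w^2 - 2*x*z + 2*y^2) includes (∂/∂w)(w^2 - 2*x*z + 2*y^2) dw = (2*w) dw, which multiplied by dy ∧ dz gives (2*w) dy ∧ dz ∧ dw
  d(w*z - 3*x^2 - 2*y*z) includes (∂/∂x)(w*z - 3*x^2 - 2*y*z) dx = (-6*x) dx, which multiplied by dy ∧ dw gives (-6*x) dx ∧ dy ∧ dw
  d(w*z - 3*x^2 - 2*y*z) includes (∂/∂z)(w*z - 3*x^2 - 2*y*z) dz = (w - 2*y) dz, which multiplied by dy ∧ dw gives (-w + 2*y) dy ∧ dz ∧ dw
  d(w*y) includes (∂/∂y)(w*y) dy = (w) dy, which multiplied by dz ∧ dw gives (w) dy ∧ dz ∧ dw
Collecting like 3-forms: d(omega) = (3*w - 2*z) dx ∧ dy ∧ dz + (-6*x + y + 3*z) dx ∧ dy ∧ dw + (2*w + 2*y) dy ∧ dz ∧ dw.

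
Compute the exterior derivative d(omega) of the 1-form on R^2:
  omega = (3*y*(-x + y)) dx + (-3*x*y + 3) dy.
d(omega) = (3*x - 9*y) dx ∧ dy

For a 1-form omega = sum_i f_i dx_i, the exterior derivative is
  d(omega) = sum_{i < j} (∂f_j/∂x_i - ∂f_i/∂x_j) dx_i ∧ dx_j.
  coefficient of dx ∧ dy: ∂f_2/∂x - ∂f_1/∂y = ∂(-3*x*y + 3)/∂x - ∂(3*y*(-x + y))/∂y = 3*x - 9*y
Assembling: d(omega) = (3*x - 9*y) dx ∧ dy.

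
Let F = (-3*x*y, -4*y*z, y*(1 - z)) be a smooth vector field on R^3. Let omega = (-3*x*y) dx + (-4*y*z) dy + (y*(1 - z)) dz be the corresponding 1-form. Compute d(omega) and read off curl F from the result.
d(omega) = (4*y - z + 1) dy ∧ dz + (0) dz ∧ dx + (3*x) dx ∧ dy; curl F = (4*y - z + 1, 0, 3*x)

d omega = sum_{i<j} (∂f_j/∂x_i - ∂f_i/∂x_j) dx_i ∧ dx_j. Under the identification (dy ∧ dz, dz ∧ dx, dx ∧ dy) ↔ (e_x, e_y, e_z), the coefficients are exactly the components of curl F. Compute:
  ∂R/∂y - ∂Q/∂z = (1 - z) - (-4*y) = 4*y - z + 1
  ∂P/∂z - ∂R/∂x = (0) - (0) = 0
  ∂Q/∂x - ∂P/∂y = (0) - (-3*x) = 3*x.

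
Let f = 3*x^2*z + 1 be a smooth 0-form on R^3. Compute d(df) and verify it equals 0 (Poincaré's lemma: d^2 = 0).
d(df) = 0

Step 1: df = sum_i (∂f/∂x_i) dx_i = (6*x*z) dx + (0) dy + (3*x^2) dz.
Step 2: Apply d again. Using the 1-form formula, the coefficient of dx ∧ dy in d(df) is ∂^2 f/∂x ∂y - ∂^2 f/∂y ∂x = (0) - (0) = 0 (equality of mixed partials for smooth f).
Similarly for dx ∧ dz and dy ∧ dz — all coefficients vanish. So d(df) = 0.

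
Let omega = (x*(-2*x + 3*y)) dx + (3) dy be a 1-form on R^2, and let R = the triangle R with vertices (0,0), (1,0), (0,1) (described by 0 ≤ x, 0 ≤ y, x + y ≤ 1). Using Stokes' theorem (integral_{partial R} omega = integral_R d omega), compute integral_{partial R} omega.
integral_(partial R) omega = -1/2

Stokes: integral_partial_R omega = integral_R d omega with d omega = (∂Q/∂x - ∂P/∂y) dx ∧ dy.
  ∂Q/∂x = 0
  ∂P/∂y = 3*x
  integrand = ∂Q/∂x - ∂P/∂y = -3*x.
Integrating over R: integral_0^1 integral_0^{1-x} (-3*x) dy dx = -1/2.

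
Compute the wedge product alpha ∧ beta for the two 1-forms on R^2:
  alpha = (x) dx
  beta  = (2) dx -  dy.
alpha ∧ beta = (-x) dx ∧ dy

Distribute the wedge, using dx_i ∧ dx_j = -dx_j ∧ dx_i and dx_i ∧ dx_i = 0. For each pair (i, j) with i < j, the coefficient of dx_i ∧ dx_j in alpha ∧ beta is (alpha_i * beta_j - alpha_j * beta_i). Collecting: alpha ∧ beta = (-x) dx ∧ dy.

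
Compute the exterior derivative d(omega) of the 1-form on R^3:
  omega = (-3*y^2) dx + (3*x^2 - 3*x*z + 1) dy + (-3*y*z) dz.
d(omega) = (6*x + 6*y - 3*z) dx ∧ dy + (3*x - 3*z) dy ∧ dz

For a 1-form omega = sum_i f_i dx_i, the exterior derivative is
  d(omega) = sum_{i < j} (∂f_j/∂x_i - ∂f_i/∂x_j) dx_i ∧ dx_j.
  coefficient of dx ∧ dy: ∂f_2/∂x - ∂f_1/∂y = ∂(3*x^2 - 3*x*z + 1)/∂x - ∂(-3*y^2)/∂y = 6*x + 6*y - 3*z
  coefficient of dy ∧ dz: ∂f_3/∂y - ∂f_2/∂z = ∂(-3*y*z)/∂y - ∂(3*x^2 - 3*x*z + 1)/∂z = 3*x - 3*z
Assembling: d(omega) = (6*x + 6*y - 3*z) dx ∧ dy + (3*x - 3*z) dy ∧ dz.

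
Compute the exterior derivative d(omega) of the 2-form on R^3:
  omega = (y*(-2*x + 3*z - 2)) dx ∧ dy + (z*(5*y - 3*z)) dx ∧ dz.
d(omega) = (3*y - 5*z) dx ∧ dy ∧ dz

For a 2-form omega = sum_{i<j} g_{ij} dx_i ∧ dx_j, the exterior derivative is
  d(omega) = sum_{i<j} d(g_{ij}) ∧ dx_i ∧ dx_j = sum_{i<j, k} (∂g_{ij}/∂x_k) dx_k ∧ dx_i ∧ dx_j.
Expand each term, using dx_k ∧ dx_i ∧ dx_j = sgn(permutation) dx_{(a)} ∧ dx_{(b)} ∧ dx_{(c)} with (a < b < c) sorted:
  d(y*(-2*x + 3*z - 2)) includes (∂/∂z)(y*(-2*x + 3*z - 2)) dz = (3*y) dz, which multiplied by dx ∧ dy gives (3*y) dx ∧ dy ∧ dz
  d(z*(5*y - 3*z)) includes (∂/∂y)(z*(5*y - 3*z)) dy = (5*z) dy, which multiplied by dx ∧ dz gives (-5*z) dx ∧ dy ∧ dz
Collecting like 3-forms: d(omega) = (3*y - 5*z) dx ∧ dy ∧ dz.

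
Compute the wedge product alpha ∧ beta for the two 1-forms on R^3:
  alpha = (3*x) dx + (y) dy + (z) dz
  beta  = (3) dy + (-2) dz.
alpha ∧ beta = (9*x) dx ∧ dy + (-6*x) dx ∧ dz + (-2*y - 3*z) dy ∧ dz

Distribute the wedge, using dx_i ∧ dx_j = -dx_j ∧ dx_i and dx_i ∧ dx_i = 0. For each pair (i, j) with i < j, the coefficient of dx_i ∧ dx_j in alpha ∧ beta is (alpha_i * beta_j - alpha_j * beta_i). Collecting: alpha ∧ beta = (9*x) dx ∧ dy + (-6*x) dx ∧ dz + (-2*y - 3*z) dy ∧ dz.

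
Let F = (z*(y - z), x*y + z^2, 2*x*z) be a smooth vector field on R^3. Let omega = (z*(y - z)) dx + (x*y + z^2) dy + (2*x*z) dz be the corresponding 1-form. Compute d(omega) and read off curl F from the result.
d(omega) = (-2*z) dy ∧ dz + (y - 4*z) dz ∧ dx + (y - z) dx ∧ dy; curl F = (-2*z, y - 4*z, y - z)

d omega = sum_{i<j} (∂f_j/∂x_i - ∂f_i/∂x_j) dx_i ∧ dx_j. Under the identification (dy ∧ dz, dz ∧ dx, dx ∧ dy) ↔ (e_x, e_y, e_z), the coefficients are exactly the components of curl F. Compute:
  ∂R/∂y - ∂Q/∂z = (0) - (2*z) = -2*z
  ∂P/∂z - ∂R/∂x = (y - 2*z) - (2*z) = y - 4*z
  ∂Q/∂x - ∂P/∂y = (y) - (z) = y - z.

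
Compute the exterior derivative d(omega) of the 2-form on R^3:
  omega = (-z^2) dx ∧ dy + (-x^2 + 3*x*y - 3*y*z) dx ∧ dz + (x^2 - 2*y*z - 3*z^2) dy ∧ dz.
d(omega) = (-x + z) dx ∧ dy ∧ dz

For a 2-form omega = sum_{i<j} g_{ij} dx_i ∧ dx_j, the exterior derivative is
  d(omega) = sum_{i<j} d(g_{ij}) ∧ dx_i ∧ dx_j = sum_{i<j, k} (∂g_{ij}/∂x_k) dx_k ∧ dx_i ∧ dx_j.
Expand each term, using dx_k ∧ dx_i ∧ dx_j = sgn(permutation) dx_{(a)} ∧ dx_{(b)} ∧ dx_{(c)} with (a < b < c) sorted:
  d(-z^2) includes (∂/∂z)(-z^2) dz = (-2*z) dz, which multiplied by dx ∧ dy gives (-2*z) dx ∧ dy ∧ dz
  d(-x^2 + 3*x*y - 3*y*z) includes (∂/∂y)(-x^2 + 3*x*y - 3*y*z) dy = (3*x - 3*z) dy, which multiplied by dx ∧ dz gives (-3*x + 3*z) dx ∧ dy ∧ dz
  d(x^2 - 2*y*z - 3*z^2) includes (∂/∂x)(x^2 - 2*y*z - 3*z^2) dx = (2*x) dx, which multiplied by dy ∧ dz gives (2*x) dx ∧ dy ∧ dz
Collecting like 3-forms: d(omega) = (-x + z) dx ∧ dy ∧ dz.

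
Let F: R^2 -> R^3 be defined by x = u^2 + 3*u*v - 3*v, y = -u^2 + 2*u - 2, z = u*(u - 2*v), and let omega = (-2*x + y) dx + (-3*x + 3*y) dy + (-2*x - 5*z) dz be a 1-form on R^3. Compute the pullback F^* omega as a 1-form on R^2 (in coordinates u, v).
F^* omega = (-8*u^3 + 19*u^2*v - 20*u^2 - 26*u*v^2 - 6*u*v + 20*u + 6*v^2 + 12*v - 12) du + (5*u^3 - 26*u^2*v + 15*u^2 + 24*u*v - 12*u - 18*v + 6) dv

Using F^*(f dg) = (f ∘ F) d(g ∘ F), substitute each coordinate x_i by F_i(u, v) in f_i, and replace dx_i by d F_i = (∂F_i/∂u) du + (∂F_i/∂v) dv.
  For the x component: f_1(F) = -3*u^2 - 6*u*v + 2*u + 6*v - 2; d F_1 = (2*u + 3*v) du + (3*u - 3) dv
  For the y component: f_2(F) = -6*u^2 - 9*u*v + 6*u + 9*v - 6; d F_2 = (2 - 2*u) du + (0) dv
  For the z component: f_3(F) = -7*u^2 + 4*u*v + 6*v; d F_3 = (2*u - 2*v) du + (-2*u) dv
Combining and collecting du, dv coefficients:
  coeff of du: -8*u^3 + 19*u^2*v - 20*u^2 - 26*u*v^2 - 6*u*v + 20*u + 6*v^2 + 12*v - 12
  coeff of dv: 5*u^3 - 26*u^2*v + 15*u^2 + 24*u*v - 12*u - 18*v + 6
F^* omega = (-8*u^3 + 19*u^2*v - 20*u^2 - 26*u*v^2 - 6*u*v + 20*u + 6*v^2 + 12*v - 12) du + (5*u^3 - 26*u^2*v + 15*u^2 + 24*u*v - 12*u - 18*v + 6) dv.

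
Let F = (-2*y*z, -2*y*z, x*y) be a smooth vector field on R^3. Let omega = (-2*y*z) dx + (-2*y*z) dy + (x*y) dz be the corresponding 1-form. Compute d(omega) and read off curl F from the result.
d(omega) = (x + 2*y) dy ∧ dz + (-3*y) dz ∧ dx + (2*z) dx ∧ dy; curl F = (x + 2*y, -3*y, 2*z)

d omega = sum_{i<j} (∂f_j/∂x_i - ∂f_i/∂x_j) dx_i ∧ dx_j. Under the identification (dy ∧ dz, dz ∧ dx, dx ∧ dy) ↔ (e_x, e_y, e_z), the coefficients are exactly the components of curl F. Compute:
  ∂R/∂y - ∂Q/∂z = (x) - (-2*y) = x + 2*y
  ∂P/∂z - ∂R/∂x = (-2*y) - (y) = -3*y
  ∂Q/∂x - ∂P/∂y = (0) - (-2*z) = 2*z.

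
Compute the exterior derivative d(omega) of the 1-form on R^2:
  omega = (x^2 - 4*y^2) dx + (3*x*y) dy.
d(omega) = (11*y) dx ∧ dy

For a 1-form omega = sum_i f_i dx_i, the exterior derivative is
  d(omega) = sum_{i < j} (∂f_j/∂x_i - ∂f_i/∂x_j) dx_i ∧ dx_j.
  coefficient of dx ∧ dy: ∂f_2/∂x - ∂f_1/∂y = ∂(3*x*y)/∂x - ∂(x^2 - 4*y^2)/∂y = 11*y
Assembling: d(omega) = (11*y) dx ∧ dy.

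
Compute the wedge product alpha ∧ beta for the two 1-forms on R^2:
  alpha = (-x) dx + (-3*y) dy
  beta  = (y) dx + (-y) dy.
alpha ∧ beta = (y*(x + 3*y)) dx ∧ dy

Distribute the wedge, using dx_i ∧ dx_j = -dx_j ∧ dx_i and dx_i ∧ dx_i = 0. For each pair (i, j) with i < j, the coefficient of dx_i ∧ dx_j in alpha ∧ beta is (alpha_i * beta_j - alpha_j * beta_i). Collecting: alpha ∧ beta = (y*(x + 3*y)) dx ∧ dy.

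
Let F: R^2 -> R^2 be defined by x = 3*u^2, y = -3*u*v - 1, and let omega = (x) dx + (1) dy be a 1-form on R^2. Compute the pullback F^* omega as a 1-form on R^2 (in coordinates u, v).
F^* omega = (18*u^3 - 3*v) du + (-3*u) dv

Using F^*(f dg) = (f ∘ F) d(g ∘ F), substitute each coordinate x_i by F_i(u, v) in f_i, and replace dx_i by d F_i = (∂F_i/∂u) du + (∂F_i/∂v) dv.
  For the x component: f_1(F) = 3*u^2; d F_1 = (6*u) du + (0) dv
  For the y component: f_2(F) = 1; d F_2 = (-3*v) du + (-3*u) dv
Combining and collecting du, dv coefficients:
  coeff of du: 18*u^3 - 3*v
  coeff of dv: -3*u
F^* omega = (18*u^3 - 3*v) du + (-3*u) dv.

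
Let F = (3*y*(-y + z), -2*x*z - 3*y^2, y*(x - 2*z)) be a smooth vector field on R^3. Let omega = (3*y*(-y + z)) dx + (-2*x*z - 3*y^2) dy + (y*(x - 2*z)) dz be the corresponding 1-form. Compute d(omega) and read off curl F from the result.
d(omega) = (3*x - 2*z) dy ∧ dz + (2*y) dz ∧ dx + (6*y - 5*z) dx ∧ dy; curl F = (3*x - 2*z, 2*y, 6*y - 5*z)

d omega = sum_{i<j} (∂f_j/∂x_i - ∂f_i/∂x_j) dx_i ∧ dx_j. Under the identification (dy ∧ dz, dz ∧ dx, dx ∧ dy) ↔ (e_x, e_y, e_z), the coefficients are exactly the components of curl F. Compute:
  ∂R/∂y - ∂Q/∂z = (x - 2*z) - (-2*x) = 3*x - 2*z
  ∂P/∂z - ∂R/∂x = (3*y) - (y) = 2*y
  ∂Q/∂x - ∂P/∂y = (-2*z) - (-6*y + 3*z) = 6*y - 5*z.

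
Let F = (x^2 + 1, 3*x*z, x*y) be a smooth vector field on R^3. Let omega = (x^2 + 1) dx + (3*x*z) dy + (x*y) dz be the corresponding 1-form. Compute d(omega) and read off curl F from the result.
d(omega) = (-2*x) dy ∧ dz + (-y) dz ∧ dx + (3*z) dx ∧ dy; curl F = (-2*x, -y, 3*z)

d omega = sum_{i<j} (∂f_j/∂x_i - ∂f_i/∂x_j) dx_i ∧ dx_j. Under the identification (dy ∧ dz, dz ∧ dx, dx ∧ dy) ↔ (e_x, e_y, e_z), the coefficients are exactly the components of curl F. Compute:
  ∂R/∂y - ∂Q/∂z = (x) - (3*x) = -2*x
  ∂P/∂z - ∂R/∂x = (0) - (y) = -y
  ∂Q/∂x - ∂P/∂y = (3*z) - (0) = 3*z.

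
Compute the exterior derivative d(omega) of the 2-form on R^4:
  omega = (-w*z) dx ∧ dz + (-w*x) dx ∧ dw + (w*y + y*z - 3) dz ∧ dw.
d(omega) = (-z) dx ∧ dz ∧ dw + (w + z) dy ∧ dz ∧ dw

For a 2-form omega = sum_{i<j} g_{ij} dx_i ∧ dx_j, the exterior derivative is
  d(omega) = sum_{i<j} d(g_{ij}) ∧ dx_i ∧ dx_j = sum_{i<j, k} (∂g_{ij}/∂x_k) dx_k ∧ dx_i ∧ dx_j.
Expand each term, using dx_k ∧ dx_i ∧ dx_j = sgn(permutation) dx_{(a)} ∧ dx_{(b)} ∧ dx_{(c)} with (a < b < c) sorted:
  d(-w*z) includes (∂/∂w)(-w*z) dw = (-z) dw, which multiplied by dx ∧ dz gives (-z) dx ∧ dz ∧ dw
  d(w*y + y*z - 3) includes (∂/∂y)(w*y + y*z - 3) dy = (w + z) dy, which multiplied by dz ∧ dw gives (w + z) dy ∧ dz ∧ dw
Collecting like 3-forms: d(omega) = (-z) dx ∧ dz ∧ dw + (w + z) dy ∧ dz ∧ dw.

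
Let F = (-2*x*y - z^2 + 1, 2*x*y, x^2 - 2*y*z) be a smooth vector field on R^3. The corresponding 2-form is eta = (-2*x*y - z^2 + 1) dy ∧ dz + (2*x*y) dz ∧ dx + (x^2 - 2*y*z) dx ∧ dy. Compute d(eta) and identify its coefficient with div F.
d(eta) = (2*x - 4*y) dx ∧ dy ∧ dz; div F = 2*x - 4*y

For a 2-form in R^3 of the form above, applying d gives a 3-form with coefficient ∂P/∂x + ∂Q/∂y + ∂R/∂z:
  ∂P/∂x = -2*y
  ∂Q/∂y = 2*x
  ∂R/∂z = -2*y
Sum = 2*x - 4*y, which is exactly div F.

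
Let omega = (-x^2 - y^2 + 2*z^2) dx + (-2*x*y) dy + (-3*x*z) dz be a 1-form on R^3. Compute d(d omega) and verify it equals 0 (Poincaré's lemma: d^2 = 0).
d(d omega) = 0

Step 1: d omega = sum_{i<j} (∂f_j/∂x_i - ∂f_i/∂x_j) dx_i ∧ dx_j:
  coeff of dx ∧ dy: 0
  coeff of dx ∧ dz: -7*z
  coeff of dy ∧ dz: 0
Step 2: Apply d again to each 2-form coefficient. The only possible 3-form in R^3 is dx ∧ dy ∧ dz, with coefficient
  ∂(coeff of dy∧dz)/∂x - ∂(coeff of dx∧dz)/∂y + ∂(coeff of dx∧dy)/∂z
  = ∂/∂x (0) - ∂/∂y (-7*z) + ∂/∂z (0).
Each of these terms simplifies to sums of mixed partials that cancel in pairs. The result is 0 (by equality of mixed partials for smooth functions — Schwarz / Clairaut).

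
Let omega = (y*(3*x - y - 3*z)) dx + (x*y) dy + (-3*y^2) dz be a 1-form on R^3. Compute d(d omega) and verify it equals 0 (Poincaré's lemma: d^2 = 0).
d(d omega) = 0

Step 1: d omega = sum_{i<j} (∂f_j/∂x_i - ∂f_i/∂x_j) dx_i ∧ dx_j:
  coeff of dx ∧ dy: -3*x + 3*y + 3*z
  coeff of dx ∧ dz: 3*y
  coeff of dy ∧ dz: -6*y
Step 2: Apply d again to each 2-form coefficient. The only possible 3-form in R^3 is dx ∧ dy ∧ dz, with coefficient
  ∂(coeff of dy∧dz)/∂x - ∂(coeff of dx∧dz)/∂y + ∂(coeff of dx∧dy)/∂z
  = ∂/∂x (-6*y) - ∂/∂y (3*y) + ∂/∂z (-3*x + 3*y + 3*z).
Each of these terms simplifies to sums of mixed partials that cancel in pairs. The result is 0 (by equality of mixed partials for smooth functions — Schwarz / Clairaut).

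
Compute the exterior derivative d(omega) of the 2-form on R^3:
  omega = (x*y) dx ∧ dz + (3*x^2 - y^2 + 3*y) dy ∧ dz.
d(omega) = (5*x) dx ∧ dy ∧ dz

For a 2-form omega = sum_{i<j} g_{ij} dx_i ∧ dx_j, the exterior derivative is
  d(omega) = sum_{i<j} d(g_{ij}) ∧ dx_i ∧ dx_j = sum_{i<j, k} (∂g_{ij}/∂x_k) dx_k ∧ dx_i ∧ dx_j.
Expand each term, using dx_k ∧ dx_i ∧ dx_j = sgn(permutation) dx_{(a)} ∧ dx_{(b)} ∧ dx_{(c)} with (a < b < c) sorted:
  d(x*y) includes (∂/∂y)(x*y) dy = (x) dy, which multiplied by dx ∧ dz gives (-x) dx ∧ dy ∧ dz
  d(3*x^2 - y^2 + 3*y) includes (∂/∂x)(3*x^2 - y^2 + 3*y) dx = (6*x) dx, which multiplied by dy ∧ dz gives (6*x) dx ∧ dy ∧ dz
Collecting like 3-forms: d(omega) = (5*x) dx ∧ dy ∧ dz.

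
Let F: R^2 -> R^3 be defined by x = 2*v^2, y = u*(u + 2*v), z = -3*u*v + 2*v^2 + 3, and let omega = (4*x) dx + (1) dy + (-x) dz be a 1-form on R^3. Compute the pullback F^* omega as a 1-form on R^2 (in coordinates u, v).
F^* omega = (2*u + 6*v^3 + 2*v) du + (6*u*v^2 + 2*u + 24*v^3) dv

Using F^*(f dg) = (f ∘ F) d(g ∘ F), substitute each coordinate x_i by F_i(u, v) in f_i, and replace dx_i by d F_i = (∂F_i/∂u) du + (∂F_i/∂v) dv.
  For the x component: f_1(F) = 8*v^2; d F_1 = (0) du + (4*v) dv
  For the y component: f_2(F) = 1; d F_2 = (2*u + 2*v) du + (2*u) dv
  For the z component: f_3(F) = -2*v^2; d F_3 = (-3*v) du + (-3*u + 4*v) dv
Combining and collecting du, dv coefficients:
  coeff of du: 2*u + 6*v^3 + 2*v
  coeff of dv: 6*u*v^2 + 2*u + 24*v^3
F^* omega = (2*u + 6*v^3 + 2*v) du + (6*u*v^2 + 2*u + 24*v^3) dv.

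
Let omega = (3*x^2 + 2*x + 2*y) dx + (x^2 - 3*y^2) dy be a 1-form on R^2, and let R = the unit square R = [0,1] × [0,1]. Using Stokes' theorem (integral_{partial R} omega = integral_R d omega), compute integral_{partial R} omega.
integral_(partial R) omega = -1

Stokes: integral_partial_R omega = integral_R d omega with d omega = (∂Q/∂x - ∂P/∂y) dx ∧ dy.
  ∂Q/∂x = 2*x
  ∂P/∂y = 2
  integrand = ∂Q/∂x - ∂P/∂y = 2*x - 2.
Integrating over R: integral_0^1 integral_0^1 (2*x - 2) dx dy = -1.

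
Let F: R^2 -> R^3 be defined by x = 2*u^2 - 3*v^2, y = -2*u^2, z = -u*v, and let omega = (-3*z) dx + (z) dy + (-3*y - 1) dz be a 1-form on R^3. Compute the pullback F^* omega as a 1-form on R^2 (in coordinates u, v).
F^* omega = (v*(10*u^2 + 1)) du + (u*(-6*u^2 - 18*v^2 + 1)) dv

Using F^*(f dg) = (f ∘ F) d(g ∘ F), substitute each coordinate x_i by F_i(u, v) in f_i, and replace dx_i by d F_i = (∂F_i/∂u) du + (∂F_i/∂v) dv.
  For the x component: f_1(F) = 3*u*v; d F_1 = (4*u) du + (-6*v) dv
  For the y component: f_2(F) = -u*v; d F_2 = (-4*u) du + (0) dv
  For the z component: f_3(F) = 6*u^2 - 1; d F_3 = (-v) du + (-u) dv
Combining and collecting du, dv coefficients:
  coeff of du: v*(10*u^2 + 1)
  coeff of dv: u*(-6*u^2 - 18*v^2 + 1)
F^* omega = (v*(10*u^2 + 1)) du + (u*(-6*u^2 - 18*v^2 + 1)) dv.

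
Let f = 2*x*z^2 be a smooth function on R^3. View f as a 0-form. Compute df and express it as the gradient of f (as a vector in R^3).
df = (2*z^2) dx + (0) dy + (4*x*z) dz; grad f = (2*z^2, 0, 4*x*z)

For a 0-form f, d f = (∂f/∂x) dx + (∂f/∂y) dy + (∂f/∂z) dz. The components of the vector representation are exactly the entries of grad f in Cartesian coordinates:
  ∂f/∂x = 2*z^2
  ∂f/∂y = 0
  ∂f/∂z = 4*x*z.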